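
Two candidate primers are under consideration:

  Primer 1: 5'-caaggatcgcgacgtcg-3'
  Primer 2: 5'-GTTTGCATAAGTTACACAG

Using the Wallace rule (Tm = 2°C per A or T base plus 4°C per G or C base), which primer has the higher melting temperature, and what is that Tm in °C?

Primer 1, 56°C

Primer 1: A+T=6, G+C=11 → Tm = 2(6)+4(11) = 56°C
Primer 2: A+T=12, G+C=7 → Tm = 2(12)+4(7) = 52°C
56°C vs 52°C → primer 1 is higher.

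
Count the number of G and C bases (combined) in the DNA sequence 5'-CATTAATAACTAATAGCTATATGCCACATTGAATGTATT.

Counting bases: A=15, C=6, T=14, G=4
Total G or C: 4 + 6 = 10

10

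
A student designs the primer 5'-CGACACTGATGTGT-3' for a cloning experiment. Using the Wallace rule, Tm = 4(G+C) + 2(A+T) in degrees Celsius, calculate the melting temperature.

T=4, A=3, G=4, C=3
So N_AT = 7 and N_GC = 7.
Tm = 2(7) + 4(7) = 14 + 28 = 42°C

42°C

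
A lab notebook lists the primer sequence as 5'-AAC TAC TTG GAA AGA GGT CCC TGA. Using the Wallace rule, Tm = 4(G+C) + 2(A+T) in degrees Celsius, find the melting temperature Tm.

Scanning the sequence gives A=8, T=5, C=5, G=6.
A+T = 13, G+C = 11
Tm = 4·11 + 2·13 = 44 + 26 = 70°C

70°C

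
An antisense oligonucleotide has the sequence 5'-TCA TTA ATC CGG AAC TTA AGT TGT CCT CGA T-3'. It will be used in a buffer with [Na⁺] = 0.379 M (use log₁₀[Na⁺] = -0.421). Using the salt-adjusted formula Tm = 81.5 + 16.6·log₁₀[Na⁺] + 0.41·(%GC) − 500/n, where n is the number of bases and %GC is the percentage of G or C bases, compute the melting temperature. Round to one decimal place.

Length n = 31. Counting bases: G=5, A=8, T=11, C=7
G+C = 12, so %GC = 12/31 × 100 = 38.71%
Salt term: 16.6 × (-0.421) = -6.989
GC term: 0.41 × 38.71 = 15.871; length term: −500/31 = −16.129
Tm = 81.5 + (-6.989) + 15.871 − 16.129 = 74.253 → 74.3°C

74.3°C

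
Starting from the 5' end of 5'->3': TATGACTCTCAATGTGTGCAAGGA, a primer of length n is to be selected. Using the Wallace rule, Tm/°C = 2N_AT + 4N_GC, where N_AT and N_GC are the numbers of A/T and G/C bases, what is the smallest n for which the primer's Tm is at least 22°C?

First 7 bases: TATGACT → Tm = 18°C (< 22°C)
First 8 bases: TATGACTC → Tm = 22°C (≥ 22°C)
Each additional base adds 2°C (A/T) or 4°C (G/C), so Tm is non-decreasing in n; n = 8 is the first length to reach 22°C.

n = 8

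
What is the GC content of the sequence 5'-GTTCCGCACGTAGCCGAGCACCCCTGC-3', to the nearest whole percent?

70%

Base counts: A=4, T=4, C=12, G=7
G+C = 7 + 12 = 19 out of 27 bases
%GC = 19/27 × 100 = 70.37% ≈ 70%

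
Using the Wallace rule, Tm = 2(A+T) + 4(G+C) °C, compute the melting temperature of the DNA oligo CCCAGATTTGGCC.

42°C

Base counts: G=3, A=2, C=5, T=3
So N_AT = 5 and N_GC = 8.
Tm = 2(5) + 4(8) = 10 + 32 = 42°C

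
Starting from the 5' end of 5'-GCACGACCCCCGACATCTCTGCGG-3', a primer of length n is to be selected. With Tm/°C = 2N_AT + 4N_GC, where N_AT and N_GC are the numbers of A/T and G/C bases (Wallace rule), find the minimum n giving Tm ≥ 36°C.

n = 10

First 9 bases: GCACGACCC → Tm = 32°C (< 36°C)
First 10 bases: GCACGACCCC → Tm = 36°C (≥ 36°C)
Each additional base adds 2°C (A/T) or 4°C (G/C), so Tm is non-decreasing in n; n = 10 is the first length to reach 36°C.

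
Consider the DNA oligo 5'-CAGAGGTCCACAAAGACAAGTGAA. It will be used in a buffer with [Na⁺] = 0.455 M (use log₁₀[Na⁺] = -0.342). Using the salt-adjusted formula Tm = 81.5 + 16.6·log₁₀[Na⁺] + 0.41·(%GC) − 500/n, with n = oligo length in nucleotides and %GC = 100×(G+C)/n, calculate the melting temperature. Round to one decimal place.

73.8°C

Length n = 24. Scanning the sequence gives A=11, T=2, G=6, C=5.
G+C = 11, so %GC = 11/24 × 100 = 45.833%
Salt term: 16.6 × (-0.342) = -5.677
GC term: 0.41 × 45.833 = 18.792; length term: −500/24 = −20.833
Tm = 81.5 + (-5.677) + 18.792 − 20.833 = 73.782 → 73.8°C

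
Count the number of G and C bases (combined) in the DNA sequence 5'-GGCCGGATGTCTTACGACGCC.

Scanning the sequence gives A=3, T=4, C=7, G=7.
Total G or C: 7 + 7 = 14

14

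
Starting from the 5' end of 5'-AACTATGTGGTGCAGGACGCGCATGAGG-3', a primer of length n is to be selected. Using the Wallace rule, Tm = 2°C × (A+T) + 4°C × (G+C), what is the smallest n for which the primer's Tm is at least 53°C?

First 17 bases: AACTATGTGGTGCAGGA → Tm = 50°C (< 53°C)
First 18 bases: AACTATGTGGTGCAGGAC → Tm = 54°C (≥ 53°C)
Each additional base adds 2°C (A/T) or 4°C (G/C), so Tm is non-decreasing in n; n = 18 is the first length to reach 53°C.

n = 18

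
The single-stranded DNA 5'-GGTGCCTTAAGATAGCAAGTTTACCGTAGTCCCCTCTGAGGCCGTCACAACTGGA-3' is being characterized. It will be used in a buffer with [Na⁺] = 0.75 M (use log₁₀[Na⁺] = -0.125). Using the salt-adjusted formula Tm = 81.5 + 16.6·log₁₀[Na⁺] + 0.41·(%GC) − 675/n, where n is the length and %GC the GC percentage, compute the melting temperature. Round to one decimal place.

88.8°C

Length n = 55. Counting bases: A=13, G=14, C=15, T=13
G+C = 29, so %GC = 29/55 × 100 = 52.727%
Salt term: 16.6 × (-0.125) = -2.075
GC term: 0.41 × 52.727 = 21.618; length term: −675/55 = −12.273
Tm = 81.5 + (-2.075) + 21.618 − 12.273 = 88.77 → 88.8°C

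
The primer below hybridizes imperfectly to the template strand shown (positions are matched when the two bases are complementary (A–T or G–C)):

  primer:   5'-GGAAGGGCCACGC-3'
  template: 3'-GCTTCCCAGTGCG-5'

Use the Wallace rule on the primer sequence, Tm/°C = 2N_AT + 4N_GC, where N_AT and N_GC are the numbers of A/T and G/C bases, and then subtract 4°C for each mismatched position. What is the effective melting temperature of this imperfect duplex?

Primer base counts: A=3, T=0, G=6, C=4 → A+T=3, G+C=10
Perfect-match Tm = 2(3) + 4(10) = 6 + 40 = 46°C
Mismatches (positions where the bases are not complementary): 2 (at positions 1, 8)
Effective Tm = 46 − 2×4 = 46 − 8 = 38°C

38°C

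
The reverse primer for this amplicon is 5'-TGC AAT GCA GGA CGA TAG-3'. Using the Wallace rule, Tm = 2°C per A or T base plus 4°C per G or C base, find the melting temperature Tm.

54°C

A=6, T=3, C=3, G=6
So N_AT = 9 and N_GC = 9.
Tm = 2(9) + 4(9) = 18 + 36 = 54°C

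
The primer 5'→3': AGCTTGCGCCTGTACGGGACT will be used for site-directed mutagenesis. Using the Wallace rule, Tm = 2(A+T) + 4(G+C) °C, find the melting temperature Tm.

Base counts: G=7, C=6, T=5, A=3
AT pairs contribute 8, GC pairs contribute 13.
Tm = 2×8 + 4×13 = 68°C

68°C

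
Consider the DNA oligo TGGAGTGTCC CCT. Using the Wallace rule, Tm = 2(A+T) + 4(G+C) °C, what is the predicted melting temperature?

Scanning the sequence gives G=4, C=4, A=1, T=4.
AT pairs contribute 5, GC pairs contribute 8.
Tm = 2×5 + 4×8 = 42°C

42°C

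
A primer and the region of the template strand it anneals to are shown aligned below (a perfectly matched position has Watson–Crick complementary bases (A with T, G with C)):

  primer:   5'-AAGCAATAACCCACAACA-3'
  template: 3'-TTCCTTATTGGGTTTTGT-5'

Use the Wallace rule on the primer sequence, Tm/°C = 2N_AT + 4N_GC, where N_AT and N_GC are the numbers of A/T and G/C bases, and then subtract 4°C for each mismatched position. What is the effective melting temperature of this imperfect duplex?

42°C

Primer base counts: A=10, T=1, G=1, C=6 → A+T=11, G+C=7
Perfect-match Tm = 2(11) + 4(7) = 22 + 28 = 50°C
Mismatches (positions where the bases are not complementary): 2 (at positions 4, 14)
Effective Tm = 50 − 2×4 = 50 − 8 = 42°C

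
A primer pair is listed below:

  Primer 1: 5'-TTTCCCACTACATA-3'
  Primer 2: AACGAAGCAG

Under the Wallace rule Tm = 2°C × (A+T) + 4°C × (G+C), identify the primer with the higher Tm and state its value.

Primer 1: A+T=9, G+C=5 → Tm = 2(9)+4(5) = 38°C
Primer 2: A+T=5, G+C=5 → Tm = 2(5)+4(5) = 30°C
38°C vs 30°C → primer 1 is higher.

Primer 1, 38°C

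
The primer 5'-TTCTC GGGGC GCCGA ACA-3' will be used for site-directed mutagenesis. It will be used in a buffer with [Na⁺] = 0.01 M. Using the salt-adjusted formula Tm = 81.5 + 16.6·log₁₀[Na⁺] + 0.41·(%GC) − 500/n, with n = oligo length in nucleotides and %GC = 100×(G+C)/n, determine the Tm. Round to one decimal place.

Length n = 18. Scanning the sequence gives C=6, G=6, T=3, A=3.
G+C = 12, so %GC = 12/18 × 100 = 66.667%
Salt term: 16.6 × (-2) = -33.2
GC term: 0.41 × 66.667 = 27.333; length term: −500/18 = −27.778
Tm = 81.5 + (-33.2) + 27.333 − 27.778 = 47.855 → 47.9°C

47.9°C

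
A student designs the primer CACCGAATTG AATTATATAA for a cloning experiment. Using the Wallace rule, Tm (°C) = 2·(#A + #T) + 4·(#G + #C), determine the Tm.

50°C

Base counts: C=3, T=6, G=2, A=9
A+T = 15, G+C = 5
Tm = 4·5 + 2·15 = 20 + 30 = 50°C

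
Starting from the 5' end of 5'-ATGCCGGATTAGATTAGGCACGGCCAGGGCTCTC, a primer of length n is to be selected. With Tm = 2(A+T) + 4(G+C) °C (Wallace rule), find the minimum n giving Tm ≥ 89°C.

First 28 bases: ATGCCGGATTAGATTAGGCACGGCCAGG → Tm = 88°C (< 89°C)
First 29 bases: ATGCCGGATTAGATTAGGCACGGCCAGGG → Tm = 92°C (≥ 89°C)
Since every base adds ≥2°C, Tm only increases with n, so the threshold is first crossed at n = 29.

n = 29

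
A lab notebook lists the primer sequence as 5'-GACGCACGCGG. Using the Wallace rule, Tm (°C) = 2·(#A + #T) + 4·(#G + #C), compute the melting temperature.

40°C

Scanning the sequence gives A=2, G=5, T=0, C=4.
A+T = 2, G+C = 9
Tm = 2(2) + 4(9) = 4 + 36 = 40°C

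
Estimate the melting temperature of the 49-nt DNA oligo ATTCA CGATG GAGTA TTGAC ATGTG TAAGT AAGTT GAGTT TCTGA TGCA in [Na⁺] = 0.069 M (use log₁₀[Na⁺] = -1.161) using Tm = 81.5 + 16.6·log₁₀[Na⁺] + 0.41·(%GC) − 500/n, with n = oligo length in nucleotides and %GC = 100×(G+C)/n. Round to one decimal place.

Length n = 49. C=5, G=13, A=14, T=17
G+C = 18, so %GC = 18/49 × 100 = 36.735%
Salt term: 16.6 × (-1.161) = -19.273
GC term: 0.41 × 36.735 = 15.061; length term: −500/49 = −10.204
Tm = 81.5 + (-19.273) + 15.061 − 10.204 = 67.084 → 67.1°C

67.1°C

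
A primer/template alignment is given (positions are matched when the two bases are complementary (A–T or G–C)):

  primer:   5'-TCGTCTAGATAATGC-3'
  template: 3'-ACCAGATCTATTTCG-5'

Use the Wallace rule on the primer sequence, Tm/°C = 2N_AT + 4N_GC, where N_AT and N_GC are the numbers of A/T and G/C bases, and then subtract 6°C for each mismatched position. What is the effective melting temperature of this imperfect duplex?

30°C

Primer base counts: A=4, T=5, G=3, C=3 → A+T=9, G+C=6
Perfect-match Tm = 2(9) + 4(6) = 18 + 24 = 42°C
Mismatches (positions where the bases are not complementary): 2 (at positions 2, 13)
Effective Tm = 42 − 2×6 = 42 − 12 = 30°C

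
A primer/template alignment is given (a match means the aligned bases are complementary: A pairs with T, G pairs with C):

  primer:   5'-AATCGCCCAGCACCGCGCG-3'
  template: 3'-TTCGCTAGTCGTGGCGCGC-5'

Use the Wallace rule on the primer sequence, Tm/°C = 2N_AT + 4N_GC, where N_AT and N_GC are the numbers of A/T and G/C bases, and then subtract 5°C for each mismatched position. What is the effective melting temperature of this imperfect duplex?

Primer base counts: A=4, T=1, G=5, C=9 → A+T=5, G+C=14
Perfect-match Tm = 2(5) + 4(14) = 10 + 56 = 66°C
Mismatches (positions where the bases are not complementary): 3 (at positions 3, 6, 7)
Effective Tm = 66 − 3×5 = 66 − 15 = 51°C

51°C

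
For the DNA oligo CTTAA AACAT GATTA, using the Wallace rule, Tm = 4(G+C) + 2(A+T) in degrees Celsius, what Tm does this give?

36°C

Base counts: G=1, A=7, T=5, C=2
A+T = 12, G+C = 3
Tm = 2×12 + 4×3 = 36°C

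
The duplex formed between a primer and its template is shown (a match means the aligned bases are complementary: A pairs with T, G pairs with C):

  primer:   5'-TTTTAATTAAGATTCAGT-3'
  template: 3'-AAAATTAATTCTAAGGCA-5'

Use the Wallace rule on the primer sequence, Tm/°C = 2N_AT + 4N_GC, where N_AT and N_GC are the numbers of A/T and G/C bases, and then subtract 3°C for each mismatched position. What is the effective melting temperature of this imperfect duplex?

Primer base counts: A=6, T=9, G=2, C=1 → A+T=15, G+C=3
Perfect-match Tm = 2(15) + 4(3) = 30 + 12 = 42°C
Mismatches (positions where the bases are not complementary): 1 (at position 16)
Effective Tm = 42 − 1×3 = 42 − 3 = 39°C

39°C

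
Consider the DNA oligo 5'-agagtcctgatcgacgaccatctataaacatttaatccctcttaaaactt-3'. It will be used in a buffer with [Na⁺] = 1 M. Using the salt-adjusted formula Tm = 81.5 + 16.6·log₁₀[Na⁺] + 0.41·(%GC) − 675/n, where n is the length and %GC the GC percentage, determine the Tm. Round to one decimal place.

82.8°C

Length n = 50. Counting bases: T=15, A=17, C=13, G=5
G+C = 18, so %GC = 18/50 × 100 = 36%
Salt term: 16.6 × (0) = 0
GC term: 0.41 × 36 = 14.76; length term: −675/50 = −13.5
Tm = 81.5 + (0) + 14.76 − 13.5 = 82.76 → 82.8°C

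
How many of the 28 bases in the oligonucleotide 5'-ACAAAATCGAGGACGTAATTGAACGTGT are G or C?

11

Counting bases: T=6, C=4, A=11, G=7
Total G or C: 7 + 4 = 11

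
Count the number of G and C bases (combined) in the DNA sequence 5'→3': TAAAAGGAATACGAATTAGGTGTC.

8

T=6, A=10, C=2, G=6
Total G or C: 6 + 2 = 8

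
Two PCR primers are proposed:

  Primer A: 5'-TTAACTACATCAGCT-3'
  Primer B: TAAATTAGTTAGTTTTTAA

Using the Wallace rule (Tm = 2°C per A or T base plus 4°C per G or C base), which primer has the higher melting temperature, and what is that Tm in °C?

Primer B, 42°C

Primer A: A+T=10, G+C=5 → Tm = 2(10)+4(5) = 40°C
Primer B: A+T=17, G+C=2 → Tm = 2(17)+4(2) = 42°C
40°C vs 42°C → primer B is higher.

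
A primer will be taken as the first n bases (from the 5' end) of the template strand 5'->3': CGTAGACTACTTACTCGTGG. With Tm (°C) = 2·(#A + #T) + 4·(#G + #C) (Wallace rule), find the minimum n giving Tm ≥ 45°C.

n = 16

First 15 bases: CGTAGACTACTTACT → Tm = 42°C (< 45°C)
First 16 bases: CGTAGACTACTTACTC → Tm = 46°C (≥ 45°C)
Each additional base adds 2°C (A/T) or 4°C (G/C), so Tm is non-decreasing in n; n = 16 is the first length to reach 45°C.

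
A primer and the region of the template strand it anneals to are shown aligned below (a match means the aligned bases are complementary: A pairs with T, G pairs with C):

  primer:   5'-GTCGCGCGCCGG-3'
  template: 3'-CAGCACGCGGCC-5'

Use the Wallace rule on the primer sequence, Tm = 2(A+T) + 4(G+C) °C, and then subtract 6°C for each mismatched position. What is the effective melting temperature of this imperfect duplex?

40°C

Primer base counts: A=0, T=1, G=6, C=5 → A+T=1, G+C=11
Perfect-match Tm = 2(1) + 4(11) = 2 + 44 = 46°C
Mismatches (positions where the bases are not complementary): 1 (at position 5)
Effective Tm = 46 − 1×6 = 46 − 6 = 40°C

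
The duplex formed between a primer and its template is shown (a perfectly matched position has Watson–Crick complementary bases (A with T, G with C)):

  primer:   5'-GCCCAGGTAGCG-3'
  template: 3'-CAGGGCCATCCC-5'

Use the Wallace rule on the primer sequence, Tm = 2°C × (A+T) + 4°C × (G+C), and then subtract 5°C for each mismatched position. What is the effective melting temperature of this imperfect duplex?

Primer base counts: A=2, T=1, G=5, C=4 → A+T=3, G+C=9
Perfect-match Tm = 2(3) + 4(9) = 6 + 36 = 42°C
Mismatches (positions where the bases are not complementary): 3 (at positions 2, 5, 11)
Effective Tm = 42 − 3×5 = 42 − 15 = 27°C

27°C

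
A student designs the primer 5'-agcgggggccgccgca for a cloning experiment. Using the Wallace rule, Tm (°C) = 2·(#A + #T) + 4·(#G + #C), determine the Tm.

60°C

G=8, T=0, C=6, A=2
So N_AT = 2 and N_GC = 14.
Tm = 2(2) + 4(14) = 4 + 56 = 60°C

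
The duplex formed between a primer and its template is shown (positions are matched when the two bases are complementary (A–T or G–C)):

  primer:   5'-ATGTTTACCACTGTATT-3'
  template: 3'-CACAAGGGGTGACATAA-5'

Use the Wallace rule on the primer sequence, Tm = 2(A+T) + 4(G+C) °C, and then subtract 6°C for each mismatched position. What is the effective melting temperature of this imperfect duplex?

Primer base counts: A=4, T=8, G=2, C=3 → A+T=12, G+C=5
Perfect-match Tm = 2(12) + 4(5) = 24 + 20 = 44°C
Mismatches (positions where the bases are not complementary): 3 (at positions 1, 6, 7)
Effective Tm = 44 − 3×6 = 44 − 18 = 26°C

26°C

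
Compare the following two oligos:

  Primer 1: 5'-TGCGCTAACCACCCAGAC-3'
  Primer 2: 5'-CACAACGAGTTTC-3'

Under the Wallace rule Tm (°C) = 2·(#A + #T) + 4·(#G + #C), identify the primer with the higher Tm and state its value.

Primer 1: A+T=7, G+C=11 → Tm = 2(7)+4(11) = 58°C
Primer 2: A+T=7, G+C=6 → Tm = 2(7)+4(6) = 38°C
58°C vs 38°C → primer 1 is higher.

Primer 1, 58°C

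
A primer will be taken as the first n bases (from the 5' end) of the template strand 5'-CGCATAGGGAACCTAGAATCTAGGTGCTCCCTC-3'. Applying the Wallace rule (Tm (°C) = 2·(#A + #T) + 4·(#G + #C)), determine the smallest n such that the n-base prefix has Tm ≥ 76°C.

First 25 bases: CGCATAGGGAACCTAGAATCTAGGT → Tm = 74°C (< 76°C)
First 26 bases: CGCATAGGGAACCTAGAATCTAGGTG → Tm = 78°C (≥ 76°C)
Since every base adds ≥2°C, Tm only increases with n, so the threshold is first crossed at n = 26.

n = 26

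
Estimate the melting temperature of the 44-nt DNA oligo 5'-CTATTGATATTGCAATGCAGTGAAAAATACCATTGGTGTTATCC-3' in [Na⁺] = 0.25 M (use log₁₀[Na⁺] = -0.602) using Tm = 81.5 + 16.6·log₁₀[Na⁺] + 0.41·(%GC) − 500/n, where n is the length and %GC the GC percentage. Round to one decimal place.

Length n = 44. Base counts: A=14, G=8, T=15, C=7
G+C = 15, so %GC = 15/44 × 100 = 34.091%
Salt term: 16.6 × (-0.602) = -9.993
GC term: 0.41 × 34.091 = 13.977; length term: −500/44 = −11.364
Tm = 81.5 + (-9.993) + 13.977 − 11.364 = 74.12 → 74.1°C

74.1°C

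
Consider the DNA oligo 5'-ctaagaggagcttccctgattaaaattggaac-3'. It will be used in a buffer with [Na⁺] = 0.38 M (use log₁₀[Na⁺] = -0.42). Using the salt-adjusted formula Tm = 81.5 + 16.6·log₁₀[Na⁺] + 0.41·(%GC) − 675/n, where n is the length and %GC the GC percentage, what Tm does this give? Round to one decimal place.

Length n = 32. Base counts: G=7, A=11, T=8, C=6
G+C = 13, so %GC = 13/32 × 100 = 40.625%
Salt term: 16.6 × (-0.42) = -6.972
GC term: 0.41 × 40.625 = 16.656; length term: −675/32 = −21.094
Tm = 81.5 + (-6.972) + 16.656 − 21.094 = 70.09 → 70.1°C

70.1°C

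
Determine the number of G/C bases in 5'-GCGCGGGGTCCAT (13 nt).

10

G=6, A=1, T=2, C=4
G+C = 6 + 4 = 10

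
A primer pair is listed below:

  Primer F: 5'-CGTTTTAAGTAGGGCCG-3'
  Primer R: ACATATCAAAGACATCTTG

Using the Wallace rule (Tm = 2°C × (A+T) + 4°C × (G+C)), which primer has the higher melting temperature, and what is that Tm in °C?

Primer F: A+T=8, G+C=9 → Tm = 2(8)+4(9) = 52°C
Primer R: A+T=13, G+C=6 → Tm = 2(13)+4(6) = 50°C
52°C vs 50°C → primer F is higher.

Primer F, 52°C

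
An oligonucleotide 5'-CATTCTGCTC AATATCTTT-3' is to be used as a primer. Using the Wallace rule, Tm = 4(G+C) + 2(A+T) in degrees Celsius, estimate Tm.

50°C

C=5, T=9, A=4, G=1
AT pairs contribute 13, GC pairs contribute 6.
Tm = 4·6 + 2·13 = 24 + 26 = 50°C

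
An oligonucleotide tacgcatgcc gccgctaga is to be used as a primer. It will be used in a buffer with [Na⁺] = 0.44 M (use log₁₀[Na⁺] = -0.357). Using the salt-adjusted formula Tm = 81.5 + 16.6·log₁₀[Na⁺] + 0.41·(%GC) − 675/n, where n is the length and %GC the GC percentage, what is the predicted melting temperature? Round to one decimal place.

65.9°C

Length n = 19. Counting bases: C=7, T=3, A=4, G=5
G+C = 12, so %GC = 12/19 × 100 = 63.158%
Salt term: 16.6 × (-0.357) = -5.926
GC term: 0.41 × 63.158 = 25.895; length term: −675/19 = −35.526
Tm = 81.5 + (-5.926) + 25.895 − 35.526 = 65.943 → 65.9°C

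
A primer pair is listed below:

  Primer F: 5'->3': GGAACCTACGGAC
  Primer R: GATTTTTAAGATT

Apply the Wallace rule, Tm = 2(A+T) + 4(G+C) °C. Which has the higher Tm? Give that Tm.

Primer F: A+T=5, G+C=8 → Tm = 2(5)+4(8) = 42°C
Primer R: A+T=11, G+C=2 → Tm = 2(11)+4(2) = 30°C
42°C vs 30°C → primer F is higher.

Primer F, 42°C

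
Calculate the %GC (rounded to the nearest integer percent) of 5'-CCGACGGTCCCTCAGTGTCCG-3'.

Scanning the sequence gives A=2, T=4, C=9, G=6.
G+C = 6 + 9 = 15 out of 21 bases
%GC = 15/21 × 100 = 71.43% ≈ 71%

71%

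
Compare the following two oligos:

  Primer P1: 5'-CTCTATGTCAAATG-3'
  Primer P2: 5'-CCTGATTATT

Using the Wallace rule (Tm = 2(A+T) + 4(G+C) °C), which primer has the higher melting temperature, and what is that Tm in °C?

Primer P1: A+T=9, G+C=5 → Tm = 2(9)+4(5) = 38°C
Primer P2: A+T=7, G+C=3 → Tm = 2(7)+4(3) = 26°C
38°C vs 26°C → primer P1 is higher.

Primer P1, 38°C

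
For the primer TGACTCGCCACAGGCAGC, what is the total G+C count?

12

Scanning the sequence gives T=2, A=4, G=5, C=7.
Total G or C: 5 + 7 = 12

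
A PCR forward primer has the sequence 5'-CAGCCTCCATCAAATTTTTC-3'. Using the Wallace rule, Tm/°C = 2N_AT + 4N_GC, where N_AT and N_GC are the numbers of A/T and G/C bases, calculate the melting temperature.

56°C

C=7, A=5, T=7, G=1
So N_AT = 12 and N_GC = 8.
Tm = 4·8 + 2·12 = 32 + 24 = 56°C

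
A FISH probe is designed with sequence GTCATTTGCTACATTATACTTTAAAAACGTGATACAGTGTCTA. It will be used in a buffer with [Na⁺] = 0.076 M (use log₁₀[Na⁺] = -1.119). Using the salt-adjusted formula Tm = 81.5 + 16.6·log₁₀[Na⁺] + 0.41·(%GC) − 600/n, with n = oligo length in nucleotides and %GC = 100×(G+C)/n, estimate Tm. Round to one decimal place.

Length n = 43. Counting bases: T=16, C=7, A=14, G=6
G+C = 13, so %GC = 13/43 × 100 = 30.233%
Salt term: 16.6 × (-1.119) = -18.575
GC term: 0.41 × 30.233 = 12.396; length term: −600/43 = −13.953
Tm = 81.5 + (-18.575) + 12.396 − 13.953 = 61.368 → 61.4°C

61.4°C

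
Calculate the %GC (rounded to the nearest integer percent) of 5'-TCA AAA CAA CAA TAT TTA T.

Counting bases: G=0, C=3, A=10, T=6
G+C = 0 + 3 = 3 out of 19 bases
%GC = 3/19 × 100 = 15.79% ≈ 16%

16%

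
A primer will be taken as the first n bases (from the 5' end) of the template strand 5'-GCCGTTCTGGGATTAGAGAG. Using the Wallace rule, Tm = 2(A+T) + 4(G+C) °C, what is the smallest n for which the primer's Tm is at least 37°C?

First 10 bases: GCCGTTCTGG → Tm = 34°C (< 37°C)
First 11 bases: GCCGTTCTGGG → Tm = 38°C (≥ 37°C)
Each additional base adds 2°C (A/T) or 4°C (G/C), so Tm is non-decreasing in n; n = 11 is the first length to reach 37°C.

n = 11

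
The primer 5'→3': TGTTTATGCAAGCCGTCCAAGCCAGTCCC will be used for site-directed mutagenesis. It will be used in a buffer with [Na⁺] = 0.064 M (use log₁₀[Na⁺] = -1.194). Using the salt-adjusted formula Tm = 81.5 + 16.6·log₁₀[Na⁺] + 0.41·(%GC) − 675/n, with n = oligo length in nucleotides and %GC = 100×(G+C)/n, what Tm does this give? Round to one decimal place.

61.0°C

Length n = 29. Base counts: G=6, C=10, T=7, A=6
G+C = 16, so %GC = 16/29 × 100 = 55.172%
Salt term: 16.6 × (-1.194) = -19.82
GC term: 0.41 × 55.172 = 22.621; length term: −675/29 = −23.276
Tm = 81.5 + (-19.82) + 22.621 − 23.276 = 61.025 → 61.0°C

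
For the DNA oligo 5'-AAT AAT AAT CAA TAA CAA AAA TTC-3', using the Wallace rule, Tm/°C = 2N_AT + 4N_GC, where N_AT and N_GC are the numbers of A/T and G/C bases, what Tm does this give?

54°C

Scanning the sequence gives A=15, C=3, T=6, G=0.
AT pairs contribute 21, GC pairs contribute 3.
Tm = 2×21 + 4×3 = 54°C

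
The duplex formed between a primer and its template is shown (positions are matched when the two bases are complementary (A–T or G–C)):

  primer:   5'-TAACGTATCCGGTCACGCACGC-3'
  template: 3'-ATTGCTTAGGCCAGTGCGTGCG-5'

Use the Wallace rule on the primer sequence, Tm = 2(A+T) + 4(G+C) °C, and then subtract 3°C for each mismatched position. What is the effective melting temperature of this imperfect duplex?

67°C

Primer base counts: A=5, T=4, G=5, C=8 → A+T=9, G+C=13
Perfect-match Tm = 2(9) + 4(13) = 18 + 52 = 70°C
Mismatches (positions where the bases are not complementary): 1 (at position 6)
Effective Tm = 70 − 1×3 = 70 − 3 = 67°C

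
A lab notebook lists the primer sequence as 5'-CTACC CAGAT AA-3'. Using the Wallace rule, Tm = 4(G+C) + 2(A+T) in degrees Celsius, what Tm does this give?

Base counts: T=2, C=4, A=5, G=1
AT pairs contribute 7, GC pairs contribute 5.
Tm = 2×7 + 4×5 = 34°C

34°C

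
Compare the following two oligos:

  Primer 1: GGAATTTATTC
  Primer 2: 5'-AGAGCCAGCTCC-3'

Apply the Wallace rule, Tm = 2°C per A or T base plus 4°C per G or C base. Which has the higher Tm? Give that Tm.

Primer 1: A+T=8, G+C=3 → Tm = 2(8)+4(3) = 28°C
Primer 2: A+T=4, G+C=8 → Tm = 2(4)+4(8) = 40°C
28°C vs 40°C → primer 2 is higher.

Primer 2, 40°C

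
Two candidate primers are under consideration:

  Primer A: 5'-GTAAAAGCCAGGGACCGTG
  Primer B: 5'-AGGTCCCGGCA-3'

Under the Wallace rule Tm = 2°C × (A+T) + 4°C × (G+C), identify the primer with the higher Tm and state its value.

Primer A: A+T=8, G+C=11 → Tm = 2(8)+4(11) = 60°C
Primer B: A+T=3, G+C=8 → Tm = 2(3)+4(8) = 38°C
60°C vs 38°C → primer A is higher.

Primer A, 60°C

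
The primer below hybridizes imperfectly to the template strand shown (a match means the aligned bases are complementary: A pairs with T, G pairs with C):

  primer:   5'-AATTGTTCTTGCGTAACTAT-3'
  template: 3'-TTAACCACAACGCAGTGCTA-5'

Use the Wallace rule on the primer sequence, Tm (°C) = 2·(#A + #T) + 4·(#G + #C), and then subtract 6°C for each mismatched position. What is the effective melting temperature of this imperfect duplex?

Primer base counts: A=5, T=9, G=3, C=3 → A+T=14, G+C=6
Perfect-match Tm = 2(14) + 4(6) = 28 + 24 = 52°C
Mismatches (positions where the bases are not complementary): 4 (at positions 6, 8, 15, 18)
Effective Tm = 52 − 4×6 = 52 − 24 = 28°C

28°C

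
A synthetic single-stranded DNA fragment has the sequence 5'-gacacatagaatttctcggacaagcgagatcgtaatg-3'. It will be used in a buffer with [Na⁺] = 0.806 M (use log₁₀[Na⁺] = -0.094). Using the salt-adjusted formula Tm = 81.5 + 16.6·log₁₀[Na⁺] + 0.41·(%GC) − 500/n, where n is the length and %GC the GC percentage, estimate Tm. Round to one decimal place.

84.2°C

Length n = 37. Scanning the sequence gives A=13, C=7, G=9, T=8.
G+C = 16, so %GC = 16/37 × 100 = 43.243%
Salt term: 16.6 × (-0.094) = -1.56
GC term: 0.41 × 43.243 = 17.73; length term: −500/37 = −13.514
Tm = 81.5 + (-1.56) + 17.73 − 13.514 = 84.156 → 84.2°C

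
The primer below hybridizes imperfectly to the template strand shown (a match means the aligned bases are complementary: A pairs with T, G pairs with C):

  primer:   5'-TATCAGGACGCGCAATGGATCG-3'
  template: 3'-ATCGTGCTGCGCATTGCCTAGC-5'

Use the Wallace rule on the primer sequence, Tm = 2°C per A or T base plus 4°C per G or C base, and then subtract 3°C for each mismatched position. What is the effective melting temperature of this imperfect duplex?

Primer base counts: A=6, T=4, G=7, C=5 → A+T=10, G+C=12
Perfect-match Tm = 2(10) + 4(12) = 20 + 48 = 68°C
Mismatches (positions where the bases are not complementary): 4 (at positions 3, 6, 13, 16)
Effective Tm = 68 − 4×3 = 68 − 12 = 56°C

56°C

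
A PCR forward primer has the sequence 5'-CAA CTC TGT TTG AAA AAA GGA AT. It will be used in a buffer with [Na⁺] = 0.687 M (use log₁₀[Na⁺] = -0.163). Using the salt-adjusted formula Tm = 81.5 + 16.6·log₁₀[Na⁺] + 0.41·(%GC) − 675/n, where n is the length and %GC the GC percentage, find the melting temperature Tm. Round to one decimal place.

Length n = 23. Scanning the sequence gives A=10, C=3, G=4, T=6.
G+C = 7, so %GC = 7/23 × 100 = 30.435%
Salt term: 16.6 × (-0.163) = -2.706
GC term: 0.41 × 30.435 = 12.478; length term: −675/23 = −29.348
Tm = 81.5 + (-2.706) + 12.478 − 29.348 = 61.924 → 61.9°C

61.9°C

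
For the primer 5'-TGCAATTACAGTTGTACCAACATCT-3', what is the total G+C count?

9

A=8, G=3, T=8, C=6
Total G or C: 3 + 6 = 9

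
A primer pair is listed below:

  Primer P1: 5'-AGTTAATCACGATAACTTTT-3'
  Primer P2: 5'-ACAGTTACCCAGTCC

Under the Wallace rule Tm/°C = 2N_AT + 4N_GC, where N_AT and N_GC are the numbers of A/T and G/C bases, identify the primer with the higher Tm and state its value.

Primer P1: A+T=15, G+C=5 → Tm = 2(15)+4(5) = 50°C
Primer P2: A+T=7, G+C=8 → Tm = 2(7)+4(8) = 46°C
50°C vs 46°C → primer P1 is higher.

Primer P1, 50°C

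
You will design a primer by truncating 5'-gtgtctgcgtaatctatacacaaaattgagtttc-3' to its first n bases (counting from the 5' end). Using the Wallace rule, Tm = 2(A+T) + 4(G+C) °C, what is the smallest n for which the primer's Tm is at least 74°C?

n = 28

First 27 bases: GTGTCTGCGTAATCTATACACAAAATT → Tm = 72°C (< 74°C)
First 28 bases: GTGTCTGCGTAATCTATACACAAAATTG → Tm = 76°C (≥ 74°C)
Since every base adds ≥2°C, Tm only increases with n, so the threshold is first crossed at n = 28.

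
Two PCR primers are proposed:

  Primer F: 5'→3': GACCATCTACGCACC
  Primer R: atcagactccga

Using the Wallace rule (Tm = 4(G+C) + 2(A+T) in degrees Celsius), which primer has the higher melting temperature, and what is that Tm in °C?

Primer F, 48°C

Primer F: A+T=6, G+C=9 → Tm = 2(6)+4(9) = 48°C
Primer R: A+T=6, G+C=6 → Tm = 2(6)+4(6) = 36°C
48°C vs 36°C → primer F is higher.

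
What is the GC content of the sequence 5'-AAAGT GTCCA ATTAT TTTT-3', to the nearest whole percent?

T=9, A=6, G=2, C=2
G+C = 2 + 2 = 4 out of 19 bases
%GC = 4/19 × 100 = 21.05% ≈ 21%

21%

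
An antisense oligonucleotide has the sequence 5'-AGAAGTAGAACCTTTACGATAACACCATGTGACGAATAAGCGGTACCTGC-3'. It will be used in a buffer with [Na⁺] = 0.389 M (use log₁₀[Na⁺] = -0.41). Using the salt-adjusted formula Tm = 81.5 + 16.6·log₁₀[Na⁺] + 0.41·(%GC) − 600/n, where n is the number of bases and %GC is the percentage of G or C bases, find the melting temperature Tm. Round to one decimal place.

Length n = 50. G=11, T=10, A=18, C=11
G+C = 22, so %GC = 22/50 × 100 = 44%
Salt term: 16.6 × (-0.41) = -6.806
GC term: 0.41 × 44 = 18.04; length term: −600/50 = −12
Tm = 81.5 + (-6.806) + 18.04 − 12 = 80.734 → 80.7°C

80.7°C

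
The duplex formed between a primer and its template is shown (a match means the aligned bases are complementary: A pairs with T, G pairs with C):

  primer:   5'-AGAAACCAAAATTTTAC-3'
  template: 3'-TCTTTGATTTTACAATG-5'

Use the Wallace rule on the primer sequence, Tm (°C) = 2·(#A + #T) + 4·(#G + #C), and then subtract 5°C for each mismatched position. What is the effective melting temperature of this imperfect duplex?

32°C

Primer base counts: A=9, T=4, G=1, C=3 → A+T=13, G+C=4
Perfect-match Tm = 2(13) + 4(4) = 26 + 16 = 42°C
Mismatches (positions where the bases are not complementary): 2 (at positions 7, 13)
Effective Tm = 42 − 2×5 = 42 − 10 = 32°C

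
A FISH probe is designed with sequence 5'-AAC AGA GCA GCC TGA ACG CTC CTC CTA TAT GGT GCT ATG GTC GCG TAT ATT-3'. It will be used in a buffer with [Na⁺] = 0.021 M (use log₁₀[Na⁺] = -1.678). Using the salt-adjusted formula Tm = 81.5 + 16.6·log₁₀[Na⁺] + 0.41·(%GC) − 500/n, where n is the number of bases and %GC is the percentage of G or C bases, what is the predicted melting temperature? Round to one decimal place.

Length n = 51. C=13, G=12, A=12, T=14
G+C = 25, so %GC = 25/51 × 100 = 49.02%
Salt term: 16.6 × (-1.678) = -27.855
GC term: 0.41 × 49.02 = 20.098; length term: −500/51 = −9.804
Tm = 81.5 + (-27.855) + 20.098 − 9.804 = 63.939 → 63.9°C

63.9°C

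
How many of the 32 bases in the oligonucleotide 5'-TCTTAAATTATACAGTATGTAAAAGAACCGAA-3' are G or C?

8

Scanning the sequence gives T=9, C=4, A=15, G=4.
G+C = 4 + 4 = 8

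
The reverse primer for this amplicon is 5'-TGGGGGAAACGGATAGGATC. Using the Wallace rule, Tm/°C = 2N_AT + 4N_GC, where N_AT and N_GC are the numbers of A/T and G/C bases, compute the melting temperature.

T=3, G=9, C=2, A=6
So N_AT = 9 and N_GC = 11.
Tm = 2×9 + 4×11 = 62°C

62°C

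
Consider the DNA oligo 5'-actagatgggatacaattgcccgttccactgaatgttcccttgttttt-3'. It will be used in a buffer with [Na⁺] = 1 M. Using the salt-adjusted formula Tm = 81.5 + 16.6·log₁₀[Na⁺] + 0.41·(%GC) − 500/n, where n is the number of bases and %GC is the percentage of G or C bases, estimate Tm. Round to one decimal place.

88.2°C

Length n = 48. Scanning the sequence gives G=9, A=10, T=18, C=11.
G+C = 20, so %GC = 20/48 × 100 = 41.667%
Salt term: 16.6 × (0) = 0
GC term: 0.41 × 41.667 = 17.083; length term: −500/48 = −10.417
Tm = 81.5 + (0) + 17.083 − 10.417 = 88.166 → 88.2°C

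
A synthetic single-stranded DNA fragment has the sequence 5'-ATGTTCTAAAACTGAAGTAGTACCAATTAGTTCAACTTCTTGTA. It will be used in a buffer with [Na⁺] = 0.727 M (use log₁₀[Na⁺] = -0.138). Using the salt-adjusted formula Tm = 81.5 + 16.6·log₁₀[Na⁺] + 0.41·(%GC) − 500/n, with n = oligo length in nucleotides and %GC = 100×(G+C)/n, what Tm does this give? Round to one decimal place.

Length n = 44. Counting bases: A=15, G=6, C=7, T=16
G+C = 13, so %GC = 13/44 × 100 = 29.545%
Salt term: 16.6 × (-0.138) = -2.291
GC term: 0.41 × 29.545 = 12.113; length term: −500/44 = −11.364
Tm = 81.5 + (-2.291) + 12.113 − 11.364 = 79.958 → 80.0°C

80.0°C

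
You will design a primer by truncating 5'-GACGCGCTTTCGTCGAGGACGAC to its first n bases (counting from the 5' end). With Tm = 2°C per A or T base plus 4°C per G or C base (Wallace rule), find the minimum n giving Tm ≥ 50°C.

First 14 bases: GACGCGCTTTCGTC → Tm = 46°C (< 50°C)
First 15 bases: GACGCGCTTTCGTCG → Tm = 50°C (≥ 50°C)
Each additional base adds 2°C (A/T) or 4°C (G/C), so Tm is non-decreasing in n; n = 15 is the first length to reach 50°C.

n = 15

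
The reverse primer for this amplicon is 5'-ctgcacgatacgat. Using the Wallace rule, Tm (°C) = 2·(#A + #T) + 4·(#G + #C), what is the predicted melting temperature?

Counting bases: T=3, A=4, C=4, G=3
AT pairs contribute 7, GC pairs contribute 7.
Tm = 2(7) + 4(7) = 14 + 28 = 42°C

42°C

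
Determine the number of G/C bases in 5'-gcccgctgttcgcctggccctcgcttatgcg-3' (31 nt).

C=13, T=8, A=1, G=9
Total G or C: 9 + 13 = 22

22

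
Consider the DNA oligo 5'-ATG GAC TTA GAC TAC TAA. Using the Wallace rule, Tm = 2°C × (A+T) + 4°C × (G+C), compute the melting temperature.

48°C

Base counts: C=3, T=5, G=3, A=7
So N_AT = 12 and N_GC = 6.
Tm = 4·6 + 2·12 = 24 + 24 = 48°C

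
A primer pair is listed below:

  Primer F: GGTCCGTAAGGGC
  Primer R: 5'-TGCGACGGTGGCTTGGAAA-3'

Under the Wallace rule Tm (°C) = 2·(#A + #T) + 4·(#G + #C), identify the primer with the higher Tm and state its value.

Primer R, 60°C

Primer F: A+T=4, G+C=9 → Tm = 2(4)+4(9) = 44°C
Primer R: A+T=8, G+C=11 → Tm = 2(8)+4(11) = 60°C
44°C vs 60°C → primer R is higher.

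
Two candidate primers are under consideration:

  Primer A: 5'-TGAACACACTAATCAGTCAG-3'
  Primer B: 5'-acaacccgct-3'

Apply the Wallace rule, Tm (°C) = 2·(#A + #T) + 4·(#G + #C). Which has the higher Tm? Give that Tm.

Primer A, 56°C

Primer A: A+T=12, G+C=8 → Tm = 2(12)+4(8) = 56°C
Primer B: A+T=4, G+C=6 → Tm = 2(4)+4(6) = 32°C
56°C vs 32°C → primer A is higher.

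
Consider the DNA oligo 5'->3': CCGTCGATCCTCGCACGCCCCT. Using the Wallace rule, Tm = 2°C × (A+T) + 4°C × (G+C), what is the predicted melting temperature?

Counting bases: C=12, G=4, A=2, T=4
AT pairs contribute 6, GC pairs contribute 16.
Tm = 2×6 + 4×16 = 76°C

76°C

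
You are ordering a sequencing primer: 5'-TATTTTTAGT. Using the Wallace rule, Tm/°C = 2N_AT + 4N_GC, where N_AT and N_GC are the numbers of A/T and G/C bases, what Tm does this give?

22°C

Scanning the sequence gives A=2, G=1, C=0, T=7.
So N_AT = 9 and N_GC = 1.
Tm = 4·1 + 2·9 = 4 + 18 = 22°C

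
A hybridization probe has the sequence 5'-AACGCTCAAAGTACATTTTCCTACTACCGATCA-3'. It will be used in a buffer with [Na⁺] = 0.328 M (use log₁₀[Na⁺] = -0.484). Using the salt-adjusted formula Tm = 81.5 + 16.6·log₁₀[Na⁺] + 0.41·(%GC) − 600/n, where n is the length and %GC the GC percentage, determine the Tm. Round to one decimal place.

71.4°C

Length n = 33. Base counts: T=9, A=11, G=3, C=10
G+C = 13, so %GC = 13/33 × 100 = 39.394%
Salt term: 16.6 × (-0.484) = -8.034
GC term: 0.41 × 39.394 = 16.152; length term: −600/33 = −18.182
Tm = 81.5 + (-8.034) + 16.152 − 18.182 = 71.436 → 71.4°C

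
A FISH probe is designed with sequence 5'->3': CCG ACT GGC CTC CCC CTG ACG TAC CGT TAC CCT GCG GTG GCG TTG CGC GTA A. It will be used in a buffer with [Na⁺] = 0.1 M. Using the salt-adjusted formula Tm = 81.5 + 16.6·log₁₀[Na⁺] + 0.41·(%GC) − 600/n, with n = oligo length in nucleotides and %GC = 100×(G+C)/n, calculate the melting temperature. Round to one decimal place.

Length n = 52. Scanning the sequence gives C=20, G=15, A=6, T=11.
G+C = 35, so %GC = 35/52 × 100 = 67.308%
Salt term: 16.6 × (-1) = -16.6
GC term: 0.41 × 67.308 = 27.596; length term: −600/52 = −11.538
Tm = 81.5 + (-16.6) + 27.596 − 11.538 = 80.958 → 81.0°C

81.0°C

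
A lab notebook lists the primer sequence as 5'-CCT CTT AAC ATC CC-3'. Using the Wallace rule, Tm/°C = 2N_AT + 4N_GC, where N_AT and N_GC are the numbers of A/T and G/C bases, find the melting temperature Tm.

C=7, A=3, G=0, T=4
A+T = 7, G+C = 7
Tm = 2(7) + 4(7) = 14 + 28 = 42°C

42°C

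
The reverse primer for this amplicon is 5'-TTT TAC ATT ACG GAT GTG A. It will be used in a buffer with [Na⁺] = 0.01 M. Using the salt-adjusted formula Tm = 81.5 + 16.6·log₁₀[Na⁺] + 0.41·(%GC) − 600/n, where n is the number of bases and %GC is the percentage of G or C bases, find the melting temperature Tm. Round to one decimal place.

29.7°C

Length n = 19. Counting bases: A=5, C=2, G=4, T=8
G+C = 6, so %GC = 6/19 × 100 = 31.579%
Salt term: 16.6 × (-2) = -33.2
GC term: 0.41 × 31.579 = 12.947; length term: −600/19 = −31.579
Tm = 81.5 + (-33.2) + 12.947 − 31.579 = 29.668 → 29.7°C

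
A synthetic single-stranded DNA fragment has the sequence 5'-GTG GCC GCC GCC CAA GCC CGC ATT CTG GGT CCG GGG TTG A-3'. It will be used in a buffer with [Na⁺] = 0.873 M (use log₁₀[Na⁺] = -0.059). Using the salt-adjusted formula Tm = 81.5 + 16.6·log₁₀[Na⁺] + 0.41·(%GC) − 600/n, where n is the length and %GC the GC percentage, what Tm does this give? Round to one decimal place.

95.2°C

Length n = 40. Counting bases: G=15, A=4, T=7, C=14
G+C = 29, so %GC = 29/40 × 100 = 72.5%
Salt term: 16.6 × (-0.059) = -0.979
GC term: 0.41 × 72.5 = 29.725; length term: −600/40 = −15
Tm = 81.5 + (-0.979) + 29.725 − 15 = 95.246 → 95.2°C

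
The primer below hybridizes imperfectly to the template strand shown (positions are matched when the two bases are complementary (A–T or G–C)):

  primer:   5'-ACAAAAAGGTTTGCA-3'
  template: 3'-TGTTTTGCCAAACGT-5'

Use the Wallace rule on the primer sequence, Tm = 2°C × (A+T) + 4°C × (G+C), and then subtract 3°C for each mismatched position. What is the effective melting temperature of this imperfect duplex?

37°C

Primer base counts: A=7, T=3, G=3, C=2 → A+T=10, G+C=5
Perfect-match Tm = 2(10) + 4(5) = 20 + 20 = 40°C
Mismatches (positions where the bases are not complementary): 1 (at position 7)
Effective Tm = 40 − 1×3 = 40 − 3 = 37°C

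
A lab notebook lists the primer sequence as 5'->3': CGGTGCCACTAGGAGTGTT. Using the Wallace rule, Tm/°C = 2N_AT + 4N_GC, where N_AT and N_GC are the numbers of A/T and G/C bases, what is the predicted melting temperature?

Base counts: T=5, G=7, C=4, A=3
So N_AT = 8 and N_GC = 11.
Tm = 2(8) + 4(11) = 16 + 44 = 60°C

60°C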